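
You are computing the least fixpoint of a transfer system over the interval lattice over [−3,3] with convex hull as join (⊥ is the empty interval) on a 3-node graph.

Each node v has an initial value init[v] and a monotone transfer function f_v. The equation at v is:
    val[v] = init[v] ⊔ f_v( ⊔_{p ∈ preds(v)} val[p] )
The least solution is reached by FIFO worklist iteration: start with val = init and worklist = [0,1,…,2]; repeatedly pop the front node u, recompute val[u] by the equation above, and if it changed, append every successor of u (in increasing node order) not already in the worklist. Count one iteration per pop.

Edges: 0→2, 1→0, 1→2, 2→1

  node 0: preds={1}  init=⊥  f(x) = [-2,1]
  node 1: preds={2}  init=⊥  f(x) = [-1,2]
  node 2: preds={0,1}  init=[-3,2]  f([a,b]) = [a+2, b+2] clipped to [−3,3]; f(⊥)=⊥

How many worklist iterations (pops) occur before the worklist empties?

5

Trace (5 dequeues):
  [1] u=0 | in ⊥ | out [-2,1] | prev ⊥ | push {}
  [2] u=1 | in [-3,2] | out [-1,2] | prev ⊥ | push {0}
  [3] u=2 | in [-2,2] | out [-3,3] | prev [-3,2] | push {1}
  [4] u=0 | in [-1,2] | out [-2,1] | ==
  [5] u=1 | in [-3,3] | out [-1,2] | ==

Converged values:
  [0] [-2,1]
  [1] [-1,2]
  [2] [-3,3]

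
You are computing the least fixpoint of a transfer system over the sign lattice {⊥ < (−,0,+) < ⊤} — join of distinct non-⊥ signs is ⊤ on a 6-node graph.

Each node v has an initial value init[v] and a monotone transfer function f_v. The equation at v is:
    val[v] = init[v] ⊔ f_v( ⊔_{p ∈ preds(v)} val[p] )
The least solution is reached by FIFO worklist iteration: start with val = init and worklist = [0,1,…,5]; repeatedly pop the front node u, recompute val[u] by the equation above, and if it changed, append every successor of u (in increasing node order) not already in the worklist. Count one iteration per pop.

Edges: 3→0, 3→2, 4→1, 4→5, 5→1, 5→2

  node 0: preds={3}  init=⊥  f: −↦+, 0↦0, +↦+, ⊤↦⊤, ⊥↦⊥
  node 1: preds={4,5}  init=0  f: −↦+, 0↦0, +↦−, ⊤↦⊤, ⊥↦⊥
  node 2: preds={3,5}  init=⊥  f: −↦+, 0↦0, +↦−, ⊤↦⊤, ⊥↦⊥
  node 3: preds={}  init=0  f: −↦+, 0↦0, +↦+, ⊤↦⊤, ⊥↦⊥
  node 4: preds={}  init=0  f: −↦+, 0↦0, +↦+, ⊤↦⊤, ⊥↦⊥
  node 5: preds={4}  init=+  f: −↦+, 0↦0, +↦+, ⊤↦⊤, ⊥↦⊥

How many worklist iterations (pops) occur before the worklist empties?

8

Iteration log — 8 steps:
  step 1. node 0  ⊔preds=0  new=0  old=⊥  +wl: 
  step 2. node 1  ⊔preds=⊤  new=⊤  old=0  +wl: 
  step 3. node 2  ⊔preds=⊤  new=⊤  old=⊥  +wl: 
  step 4. node 3  ⊔preds=⊥  new=0  stable
  step 5. node 4  ⊔preds=⊥  new=0  stable
  step 6. node 5  ⊔preds=0  new=⊤  old=+  +wl: 1,2
  step 7. node 1  ⊔preds=⊤  new=⊤  stable
  step 8. node 2  ⊔preds=⊤  new=⊤  stable

Least fixpoint reached:
  node 0: 0
  node 1: ⊤
  node 2: ⊤
  node 3: 0
  node 4: 0
  node 5: ⊤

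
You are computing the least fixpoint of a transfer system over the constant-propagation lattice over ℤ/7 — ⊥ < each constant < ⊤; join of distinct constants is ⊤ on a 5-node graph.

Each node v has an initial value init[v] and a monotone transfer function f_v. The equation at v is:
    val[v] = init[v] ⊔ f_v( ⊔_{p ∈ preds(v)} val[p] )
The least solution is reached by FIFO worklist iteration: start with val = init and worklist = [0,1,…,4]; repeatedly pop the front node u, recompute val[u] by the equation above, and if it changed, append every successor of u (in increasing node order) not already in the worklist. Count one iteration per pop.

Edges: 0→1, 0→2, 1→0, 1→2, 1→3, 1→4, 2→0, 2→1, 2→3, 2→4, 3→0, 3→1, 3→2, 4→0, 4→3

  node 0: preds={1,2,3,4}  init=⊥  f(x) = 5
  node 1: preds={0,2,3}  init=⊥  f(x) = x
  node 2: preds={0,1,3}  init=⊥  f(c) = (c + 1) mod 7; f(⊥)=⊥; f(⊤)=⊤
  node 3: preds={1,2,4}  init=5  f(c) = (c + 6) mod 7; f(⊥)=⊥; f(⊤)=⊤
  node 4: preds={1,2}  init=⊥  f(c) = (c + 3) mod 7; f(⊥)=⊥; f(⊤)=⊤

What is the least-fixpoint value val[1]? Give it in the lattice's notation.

⊤

Iteration log — 12 steps:
  step 1. node 0  ⊔preds=5  new=5  old=⊥  +wl: 
  step 2. node 1  ⊔preds=5  new=5  old=⊥  +wl: 0
  step 3. node 2  ⊔preds=5  new=6  old=⊥  +wl: 1
  step 4. node 3  ⊔preds=⊤  new=⊤  old=5  +wl: 2
  step 5. node 4  ⊔preds=⊤  new=⊤  old=⊥  +wl: 3
  step 6. node 0  ⊔preds=⊤  new=5  stable
  step 7. node 1  ⊔preds=⊤  new=⊤  old=5  +wl: 0,4
  step 8. node 2  ⊔preds=⊤  new=⊤  old=6  +wl: 1
  step 9. node 3  ⊔preds=⊤  new=⊤  stable
  step 10. node 0  ⊔preds=⊤  new=5  stable
  step 11. node 4  ⊔preds=⊤  new=⊤  stable
  step 12. node 1  ⊔preds=⊤  new=⊤  stable

Least fixpoint reached:
  node 0: 5
  node 1: ⊤
  node 2: ⊤
  node 3: ⊤
  node 4: ⊤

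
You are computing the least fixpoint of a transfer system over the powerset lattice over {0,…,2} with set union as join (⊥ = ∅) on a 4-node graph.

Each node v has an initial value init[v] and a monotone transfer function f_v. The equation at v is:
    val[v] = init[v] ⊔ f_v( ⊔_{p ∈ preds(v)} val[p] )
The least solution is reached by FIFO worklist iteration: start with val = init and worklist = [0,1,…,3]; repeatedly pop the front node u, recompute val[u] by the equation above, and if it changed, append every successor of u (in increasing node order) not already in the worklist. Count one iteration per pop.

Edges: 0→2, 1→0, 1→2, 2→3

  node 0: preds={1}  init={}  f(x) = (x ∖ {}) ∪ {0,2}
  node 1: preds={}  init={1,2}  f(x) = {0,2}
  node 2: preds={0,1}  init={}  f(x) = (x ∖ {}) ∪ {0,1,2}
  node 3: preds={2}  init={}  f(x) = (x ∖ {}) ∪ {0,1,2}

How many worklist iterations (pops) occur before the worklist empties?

5

Worklist (5 pops):
  #1 pop 0: in={1,2} → {0,1,2} (was {}); enqueue []
  #2 pop 1: in={} → {0,1,2} (was {1,2}); enqueue [0]
  #3 pop 2: in={0,1,2} → {0,1,2} (was {}); enqueue []
  #4 pop 3: in={0,1,2} → {0,1,2} (was {}); enqueue []
  #5 pop 0: in={0,1,2} → {0,1,2} (no change)

Fixpoint:
  val[0] = {0,1,2}
  val[1] = {0,1,2}
  val[2] = {0,1,2}
  val[3] = {0,1,2}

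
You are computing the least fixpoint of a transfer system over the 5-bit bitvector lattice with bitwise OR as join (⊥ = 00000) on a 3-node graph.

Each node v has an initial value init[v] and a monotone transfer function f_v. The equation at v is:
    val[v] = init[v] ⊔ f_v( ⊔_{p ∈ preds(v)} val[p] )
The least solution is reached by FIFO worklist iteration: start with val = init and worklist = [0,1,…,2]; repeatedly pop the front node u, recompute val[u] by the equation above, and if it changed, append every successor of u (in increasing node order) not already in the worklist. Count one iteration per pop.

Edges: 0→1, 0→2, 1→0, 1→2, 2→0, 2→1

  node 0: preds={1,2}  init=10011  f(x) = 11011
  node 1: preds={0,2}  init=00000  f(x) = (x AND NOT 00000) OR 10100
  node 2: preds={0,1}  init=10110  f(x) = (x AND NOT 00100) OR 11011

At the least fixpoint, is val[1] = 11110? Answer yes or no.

no

Iteration log — 5 steps:
  step 1. node 0  ⊔preds=10110  new=11011  old=10011  +wl: 
  step 2. node 1  ⊔preds=11111  new=11111  old=00000  +wl: 0
  step 3. node 2  ⊔preds=11111  new=11111  old=10110  +wl: 1
  step 4. node 0  ⊔preds=11111  new=11011  stable
  step 5. node 1  ⊔preds=11111  new=11111  stable

Least fixpoint reached:
  node 0: 11011
  node 1: 11111
  node 2: 11111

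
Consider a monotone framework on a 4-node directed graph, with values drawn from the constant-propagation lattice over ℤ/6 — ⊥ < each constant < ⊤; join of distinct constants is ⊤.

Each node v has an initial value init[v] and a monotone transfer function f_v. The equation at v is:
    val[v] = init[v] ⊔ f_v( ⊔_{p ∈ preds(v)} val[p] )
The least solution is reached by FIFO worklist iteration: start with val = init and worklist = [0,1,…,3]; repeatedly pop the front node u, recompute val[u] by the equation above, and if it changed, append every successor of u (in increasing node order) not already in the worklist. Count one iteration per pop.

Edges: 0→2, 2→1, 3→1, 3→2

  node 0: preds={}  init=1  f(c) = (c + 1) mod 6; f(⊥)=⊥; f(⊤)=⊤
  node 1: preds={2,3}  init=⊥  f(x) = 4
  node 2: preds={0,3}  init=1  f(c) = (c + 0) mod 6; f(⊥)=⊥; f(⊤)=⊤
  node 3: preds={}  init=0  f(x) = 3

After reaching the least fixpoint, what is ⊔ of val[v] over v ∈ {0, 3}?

Worklist (6 pops):
  #1 pop 0: in=⊥ → 1 (no change)
  #2 pop 1: in=⊤ → 4 (was ⊥); enqueue []
  #3 pop 2: in=⊤ → ⊤ (was 1); enqueue [1]
  #4 pop 3: in=⊥ → ⊤ (was 0); enqueue [2]
  #5 pop 1: in=⊤ → 4 (no change)
  #6 pop 2: in=⊤ → ⊤ (no change)

Fixpoint:
  val[0] = 1
  val[1] = 4
  val[2] = ⊤
  val[3] = ⊤

⊤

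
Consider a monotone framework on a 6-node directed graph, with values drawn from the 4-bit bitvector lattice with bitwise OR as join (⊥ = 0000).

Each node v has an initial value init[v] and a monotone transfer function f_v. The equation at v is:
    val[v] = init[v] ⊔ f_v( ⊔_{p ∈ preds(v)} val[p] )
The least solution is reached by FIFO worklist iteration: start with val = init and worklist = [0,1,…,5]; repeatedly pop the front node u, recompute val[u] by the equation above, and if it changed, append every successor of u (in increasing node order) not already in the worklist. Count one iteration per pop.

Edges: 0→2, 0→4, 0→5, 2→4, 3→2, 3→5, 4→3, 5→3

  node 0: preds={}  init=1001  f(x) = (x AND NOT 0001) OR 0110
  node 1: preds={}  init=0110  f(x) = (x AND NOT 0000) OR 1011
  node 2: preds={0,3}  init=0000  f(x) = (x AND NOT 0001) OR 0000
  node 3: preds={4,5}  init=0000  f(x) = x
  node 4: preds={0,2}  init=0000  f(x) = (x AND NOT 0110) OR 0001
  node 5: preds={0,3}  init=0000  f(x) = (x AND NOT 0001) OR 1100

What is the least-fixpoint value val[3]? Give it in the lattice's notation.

Worklist (9 pops):
  #1 pop 0: in=0000 → 1111 (was 1001); enqueue []
  #2 pop 1: in=0000 → 1111 (was 0110); enqueue []
  #3 pop 2: in=1111 → 1110 (was 0000); enqueue []
  #4 pop 3: in=0000 → 0000 (no change)
  #5 pop 4: in=1111 → 1001 (was 0000); enqueue [3]
  #6 pop 5: in=1111 → 1110 (was 0000); enqueue []
  #7 pop 3: in=1111 → 1111 (was 0000); enqueue [2,5]
  #8 pop 2: in=1111 → 1110 (no change)
  #9 pop 5: in=1111 → 1110 (no change)

Fixpoint:
  val[0] = 1111
  val[1] = 1111
  val[2] = 1110
  val[3] = 1111
  val[4] = 1001
  val[5] = 1110

1111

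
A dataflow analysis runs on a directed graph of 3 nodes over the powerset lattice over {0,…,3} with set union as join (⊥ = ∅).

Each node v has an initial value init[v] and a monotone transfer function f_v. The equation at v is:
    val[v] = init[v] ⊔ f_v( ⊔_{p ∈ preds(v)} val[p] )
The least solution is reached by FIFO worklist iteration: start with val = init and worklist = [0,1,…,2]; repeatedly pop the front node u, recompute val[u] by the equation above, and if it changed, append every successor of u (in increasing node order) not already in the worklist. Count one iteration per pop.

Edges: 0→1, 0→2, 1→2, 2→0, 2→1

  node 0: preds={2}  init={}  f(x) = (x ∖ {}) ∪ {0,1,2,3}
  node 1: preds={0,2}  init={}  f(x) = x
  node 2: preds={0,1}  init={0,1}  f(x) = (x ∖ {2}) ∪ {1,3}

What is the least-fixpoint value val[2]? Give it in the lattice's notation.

Worklist (5 pops):
  #1 pop 0: in={0,1} → {0,1,2,3} (was {}); enqueue []
  #2 pop 1: in={0,1,2,3} → {0,1,2,3} (was {}); enqueue []
  #3 pop 2: in={0,1,2,3} → {0,1,3} (was {0,1}); enqueue [0,1]
  #4 pop 0: in={0,1,3} → {0,1,2,3} (no change)
  #5 pop 1: in={0,1,2,3} → {0,1,2,3} (no change)

Fixpoint:
  val[0] = {0,1,2,3}
  val[1] = {0,1,2,3}
  val[2] = {0,1,3}

{0,1,3}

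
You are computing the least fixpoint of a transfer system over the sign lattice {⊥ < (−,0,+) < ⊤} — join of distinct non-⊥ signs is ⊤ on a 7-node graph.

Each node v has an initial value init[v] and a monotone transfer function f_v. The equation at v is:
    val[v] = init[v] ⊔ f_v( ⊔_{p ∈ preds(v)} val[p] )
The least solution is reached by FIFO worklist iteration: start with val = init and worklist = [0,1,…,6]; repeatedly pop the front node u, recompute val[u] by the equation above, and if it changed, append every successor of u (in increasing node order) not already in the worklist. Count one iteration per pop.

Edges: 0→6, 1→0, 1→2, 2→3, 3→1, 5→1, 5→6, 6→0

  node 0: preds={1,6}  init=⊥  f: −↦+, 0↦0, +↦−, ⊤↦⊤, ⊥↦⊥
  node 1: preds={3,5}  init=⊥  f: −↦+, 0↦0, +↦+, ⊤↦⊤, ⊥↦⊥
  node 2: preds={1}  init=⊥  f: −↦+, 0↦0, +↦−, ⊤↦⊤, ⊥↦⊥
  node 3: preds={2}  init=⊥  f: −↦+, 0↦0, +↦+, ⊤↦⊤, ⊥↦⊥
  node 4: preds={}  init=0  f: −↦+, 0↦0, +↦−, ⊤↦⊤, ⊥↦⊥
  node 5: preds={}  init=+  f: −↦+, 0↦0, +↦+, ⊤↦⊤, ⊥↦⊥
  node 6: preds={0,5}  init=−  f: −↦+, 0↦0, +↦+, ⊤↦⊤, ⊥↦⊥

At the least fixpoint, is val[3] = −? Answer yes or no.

Worklist (10 pops):
  #1 pop 0: in=− → + (was ⊥); enqueue []
  #2 pop 1: in=+ → + (was ⊥); enqueue [0]
  #3 pop 2: in=+ → − (was ⊥); enqueue []
  #4 pop 3: in=− → + (was ⊥); enqueue [1]
  #5 pop 4: in=⊥ → 0 (no change)
  #6 pop 5: in=⊥ → + (no change)
  #7 pop 6: in=+ → ⊤ (was −); enqueue []
  #8 pop 0: in=⊤ → ⊤ (was +); enqueue [6]
  #9 pop 1: in=+ → + (no change)
  #10 pop 6: in=⊤ → ⊤ (no change)

Fixpoint:
  val[0] = ⊤
  val[1] = +
  val[2] = −
  val[3] = +
  val[4] = 0
  val[5] = +
  val[6] = ⊤

no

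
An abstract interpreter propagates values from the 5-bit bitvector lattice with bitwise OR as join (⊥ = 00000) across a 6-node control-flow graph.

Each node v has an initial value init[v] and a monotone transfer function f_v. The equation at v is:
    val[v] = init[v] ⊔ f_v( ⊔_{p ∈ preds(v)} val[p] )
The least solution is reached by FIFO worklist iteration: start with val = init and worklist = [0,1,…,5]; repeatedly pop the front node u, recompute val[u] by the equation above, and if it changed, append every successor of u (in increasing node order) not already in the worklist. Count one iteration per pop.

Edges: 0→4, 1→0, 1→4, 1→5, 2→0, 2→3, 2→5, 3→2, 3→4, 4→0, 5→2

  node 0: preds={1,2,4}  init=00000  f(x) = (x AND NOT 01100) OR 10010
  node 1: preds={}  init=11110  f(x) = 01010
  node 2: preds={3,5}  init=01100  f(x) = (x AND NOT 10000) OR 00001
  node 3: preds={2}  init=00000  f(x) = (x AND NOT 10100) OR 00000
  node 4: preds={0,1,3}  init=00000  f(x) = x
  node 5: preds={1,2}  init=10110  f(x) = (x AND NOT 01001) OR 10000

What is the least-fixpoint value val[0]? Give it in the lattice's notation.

10011

Worklist (9 pops):
  #1 pop 0: in=11110 → 10010 (was 00000); enqueue []
  #2 pop 1: in=00000 → 11110 (no change)
  #3 pop 2: in=10110 → 01111 (was 01100); enqueue [0]
  #4 pop 3: in=01111 → 01011 (was 00000); enqueue [2]
  #5 pop 4: in=11111 → 11111 (was 00000); enqueue []
  #6 pop 5: in=11111 → 10110 (no change)
  #7 pop 0: in=11111 → 10011 (was 10010); enqueue [4]
  #8 pop 2: in=11111 → 01111 (no change)
  #9 pop 4: in=11111 → 11111 (no change)

Fixpoint:
  val[0] = 10011
  val[1] = 11110
  val[2] = 01111
  val[3] = 01011
  val[4] = 11111
  val[5] = 10110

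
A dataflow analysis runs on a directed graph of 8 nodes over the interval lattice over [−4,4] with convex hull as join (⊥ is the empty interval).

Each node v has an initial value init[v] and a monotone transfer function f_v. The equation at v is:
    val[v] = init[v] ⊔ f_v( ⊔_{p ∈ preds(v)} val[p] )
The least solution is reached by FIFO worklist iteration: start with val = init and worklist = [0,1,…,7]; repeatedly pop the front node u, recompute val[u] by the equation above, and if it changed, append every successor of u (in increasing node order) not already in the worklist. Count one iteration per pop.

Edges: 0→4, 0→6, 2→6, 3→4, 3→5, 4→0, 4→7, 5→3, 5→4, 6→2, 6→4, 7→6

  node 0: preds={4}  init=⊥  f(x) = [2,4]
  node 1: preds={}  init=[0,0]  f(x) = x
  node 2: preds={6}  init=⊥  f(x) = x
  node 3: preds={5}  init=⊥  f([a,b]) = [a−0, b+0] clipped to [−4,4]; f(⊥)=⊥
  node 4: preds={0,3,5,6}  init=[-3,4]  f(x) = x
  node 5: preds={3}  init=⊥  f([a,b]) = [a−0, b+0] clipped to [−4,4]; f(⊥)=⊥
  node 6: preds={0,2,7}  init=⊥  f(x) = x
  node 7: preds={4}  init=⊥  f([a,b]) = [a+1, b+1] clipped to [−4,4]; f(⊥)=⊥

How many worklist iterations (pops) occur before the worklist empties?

14

Iteration log — 14 steps:
  step 1. node 0  ⊔preds=[-3,4]  new=[2,4]  old=⊥  +wl: 
  step 2. node 1  ⊔preds=⊥  new=[0,0]  stable
  step 3. node 2  ⊔preds=⊥  new=⊥  stable
  step 4. node 3  ⊔preds=⊥  new=⊥  stable
  step 5. node 4  ⊔preds=[2,4]  new=[-3,4]  stable
  step 6. node 5  ⊔preds=⊥  new=⊥  stable
  step 7. node 6  ⊔preds=[2,4]  new=[2,4]  old=⊥  +wl: 2,4
  step 8. node 7  ⊔preds=[-3,4]  new=[-2,4]  old=⊥  +wl: 6
  step 9. node 2  ⊔preds=[2,4]  new=[2,4]  old=⊥  +wl: 
  step 10. node 4  ⊔preds=[2,4]  new=[-3,4]  stable
  step 11. node 6  ⊔preds=[-2,4]  new=[-2,4]  old=[2,4]  +wl: 2,4
  step 12. node 2  ⊔preds=[-2,4]  new=[-2,4]  old=[2,4]  +wl: 6
  step 13. node 4  ⊔preds=[-2,4]  new=[-3,4]  stable
  step 14. node 6  ⊔preds=[-2,4]  new=[-2,4]  stable

Least fixpoint reached:
  node 0: [2,4]
  node 1: [0,0]
  node 2: [-2,4]
  node 3: ⊥
  node 4: [-3,4]
  node 5: ⊥
  node 6: [-2,4]
  node 7: [-2,4]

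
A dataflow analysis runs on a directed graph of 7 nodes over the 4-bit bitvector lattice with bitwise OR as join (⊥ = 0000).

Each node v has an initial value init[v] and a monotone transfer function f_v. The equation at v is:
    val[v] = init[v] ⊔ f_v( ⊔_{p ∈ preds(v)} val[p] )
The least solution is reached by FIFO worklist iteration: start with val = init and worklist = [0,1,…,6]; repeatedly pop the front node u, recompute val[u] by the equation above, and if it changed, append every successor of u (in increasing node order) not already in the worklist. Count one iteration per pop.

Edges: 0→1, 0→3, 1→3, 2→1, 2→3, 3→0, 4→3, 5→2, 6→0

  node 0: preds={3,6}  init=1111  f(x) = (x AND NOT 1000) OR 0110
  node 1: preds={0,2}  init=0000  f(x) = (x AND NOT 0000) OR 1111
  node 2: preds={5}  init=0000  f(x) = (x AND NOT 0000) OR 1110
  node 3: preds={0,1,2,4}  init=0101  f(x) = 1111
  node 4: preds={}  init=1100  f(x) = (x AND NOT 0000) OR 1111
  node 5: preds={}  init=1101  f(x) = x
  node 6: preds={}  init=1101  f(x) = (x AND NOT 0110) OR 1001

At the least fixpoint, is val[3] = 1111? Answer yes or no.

yes

Trace (10 dequeues):
  [1] u=0 | in 1101 | out 1111 | ==
  [2] u=1 | in 1111 | out 1111 | prev 0000 | push {}
  [3] u=2 | in 1101 | out 1111 | prev 0000 | push {1}
  [4] u=3 | in 1111 | out 1111 | prev 0101 | push {0}
  [5] u=4 | in 0000 | out 1111 | prev 1100 | push {3}
  [6] u=5 | in 0000 | out 1101 | ==
  [7] u=6 | in 0000 | out 1101 | ==
  [8] u=1 | in 1111 | out 1111 | ==
  [9] u=0 | in 1111 | out 1111 | ==
  [10] u=3 | in 1111 | out 1111 | ==

Converged values:
  [0] 1111
  [1] 1111
  [2] 1111
  [3] 1111
  [4] 1111
  [5] 1101
  [6] 1101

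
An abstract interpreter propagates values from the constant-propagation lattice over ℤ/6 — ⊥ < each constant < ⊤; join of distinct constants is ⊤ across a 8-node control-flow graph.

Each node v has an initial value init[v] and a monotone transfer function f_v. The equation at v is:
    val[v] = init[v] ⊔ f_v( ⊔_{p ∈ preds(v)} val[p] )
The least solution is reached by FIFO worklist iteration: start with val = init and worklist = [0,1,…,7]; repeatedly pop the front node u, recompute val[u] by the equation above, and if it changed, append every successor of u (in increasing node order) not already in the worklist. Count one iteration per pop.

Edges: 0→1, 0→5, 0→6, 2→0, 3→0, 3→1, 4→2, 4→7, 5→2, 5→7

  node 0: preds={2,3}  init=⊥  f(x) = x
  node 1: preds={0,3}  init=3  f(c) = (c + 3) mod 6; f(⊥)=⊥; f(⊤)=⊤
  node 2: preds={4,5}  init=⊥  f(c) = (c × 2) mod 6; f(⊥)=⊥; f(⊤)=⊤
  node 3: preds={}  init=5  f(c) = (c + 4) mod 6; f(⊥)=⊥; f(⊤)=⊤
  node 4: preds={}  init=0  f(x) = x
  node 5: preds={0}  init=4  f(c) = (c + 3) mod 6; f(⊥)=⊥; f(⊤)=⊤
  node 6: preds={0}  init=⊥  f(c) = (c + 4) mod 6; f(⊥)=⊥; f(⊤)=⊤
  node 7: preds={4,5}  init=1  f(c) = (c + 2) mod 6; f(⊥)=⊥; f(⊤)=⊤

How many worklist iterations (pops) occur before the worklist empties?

13

Worklist (13 pops):
  #1 pop 0: in=5 → 5 (was ⊥); enqueue []
  #2 pop 1: in=5 → ⊤ (was 3); enqueue []
  #3 pop 2: in=⊤ → ⊤ (was ⊥); enqueue [0]
  #4 pop 3: in=⊥ → 5 (no change)
  #5 pop 4: in=⊥ → 0 (no change)
  #6 pop 5: in=5 → ⊤ (was 4); enqueue [2]
  #7 pop 6: in=5 → 3 (was ⊥); enqueue []
  #8 pop 7: in=⊤ → ⊤ (was 1); enqueue []
  #9 pop 0: in=⊤ → ⊤ (was 5); enqueue [1,5,6]
  #10 pop 2: in=⊤ → ⊤ (no change)
  #11 pop 1: in=⊤ → ⊤ (no change)
  #12 pop 5: in=⊤ → ⊤ (no change)
  #13 pop 6: in=⊤ → ⊤ (was 3); enqueue []

Fixpoint:
  val[0] = ⊤
  val[1] = ⊤
  val[2] = ⊤
  val[3] = 5
  val[4] = 0
  val[5] = ⊤
  val[6] = ⊤
  val[7] = ⊤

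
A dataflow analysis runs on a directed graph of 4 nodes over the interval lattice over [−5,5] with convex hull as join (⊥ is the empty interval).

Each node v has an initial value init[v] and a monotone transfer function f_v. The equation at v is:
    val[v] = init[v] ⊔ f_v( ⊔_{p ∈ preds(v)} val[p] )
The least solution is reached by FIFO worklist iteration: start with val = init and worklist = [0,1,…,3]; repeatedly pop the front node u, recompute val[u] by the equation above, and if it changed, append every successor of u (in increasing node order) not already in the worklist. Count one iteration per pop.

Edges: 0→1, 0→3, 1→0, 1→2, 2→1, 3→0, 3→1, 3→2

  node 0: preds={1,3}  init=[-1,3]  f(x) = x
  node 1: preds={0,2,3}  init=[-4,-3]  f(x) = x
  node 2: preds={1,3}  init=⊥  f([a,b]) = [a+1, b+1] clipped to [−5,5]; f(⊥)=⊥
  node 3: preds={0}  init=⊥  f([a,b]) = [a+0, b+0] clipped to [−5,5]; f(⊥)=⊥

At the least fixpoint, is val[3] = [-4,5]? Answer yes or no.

yes

Trace (17 dequeues):
  [1] u=0 | in [-4,-3] | out [-4,3] | prev [-1,3] | push {}
  [2] u=1 | in [-4,3] | out [-4,3] | prev [-4,-3] | push {0}
  [3] u=2 | in [-4,3] | out [-3,4] | prev ⊥ | push {1}
  [4] u=3 | in [-4,3] | out [-4,3] | prev ⊥ | push {2}
  [5] u=0 | in [-4,3] | out [-4,3] | ==
  [6] u=1 | in [-4,4] | out [-4,4] | prev [-4,3] | push {0}
  [7] u=2 | in [-4,4] | out [-3,5] | prev [-3,4] | push {1}
  [8] u=0 | in [-4,4] | out [-4,4] | prev [-4,3] | push {3}
  [9] u=1 | in [-4,5] | out [-4,5] | prev [-4,4] | push {0,2}
  [10] u=3 | in [-4,4] | out [-4,4] | prev [-4,3] | push {1}
  [11] u=0 | in [-4,5] | out [-4,5] | prev [-4,4] | push {3}
  [12] u=2 | in [-4,5] | out [-3,5] | ==
  [13] u=1 | in [-4,5] | out [-4,5] | ==
  [14] u=3 | in [-4,5] | out [-4,5] | prev [-4,4] | push {0,1,2}
  [15] u=0 | in [-4,5] | out [-4,5] | ==
  [16] u=1 | in [-4,5] | out [-4,5] | ==
  [17] u=2 | in [-4,5] | out [-3,5] | ==

Converged values:
  [0] [-4,5]
  [1] [-4,5]
  [2] [-3,5]
  [3] [-4,5]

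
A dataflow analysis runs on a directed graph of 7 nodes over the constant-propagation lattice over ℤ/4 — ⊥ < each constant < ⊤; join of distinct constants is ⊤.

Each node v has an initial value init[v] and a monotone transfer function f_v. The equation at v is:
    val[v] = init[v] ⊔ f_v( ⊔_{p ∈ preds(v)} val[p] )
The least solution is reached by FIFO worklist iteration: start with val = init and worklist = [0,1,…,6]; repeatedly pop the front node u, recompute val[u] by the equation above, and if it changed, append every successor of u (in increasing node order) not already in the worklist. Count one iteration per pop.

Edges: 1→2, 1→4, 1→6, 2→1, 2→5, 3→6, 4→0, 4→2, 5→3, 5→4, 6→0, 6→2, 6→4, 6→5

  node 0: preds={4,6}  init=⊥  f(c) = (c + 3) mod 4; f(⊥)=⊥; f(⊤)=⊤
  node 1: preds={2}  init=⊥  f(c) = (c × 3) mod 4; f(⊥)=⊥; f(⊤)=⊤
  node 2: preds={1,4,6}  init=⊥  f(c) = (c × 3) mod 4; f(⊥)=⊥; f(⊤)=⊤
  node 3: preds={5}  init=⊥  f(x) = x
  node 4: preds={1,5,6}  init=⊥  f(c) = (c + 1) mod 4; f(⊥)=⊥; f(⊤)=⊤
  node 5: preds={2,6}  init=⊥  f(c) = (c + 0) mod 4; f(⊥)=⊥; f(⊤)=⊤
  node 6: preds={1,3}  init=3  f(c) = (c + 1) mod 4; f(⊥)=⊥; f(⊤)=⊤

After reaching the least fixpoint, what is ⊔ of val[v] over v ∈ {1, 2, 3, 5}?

⊤

Trace (19 dequeues):
  [1] u=0 | in 3 | out 2 | prev ⊥ | push {}
  [2] u=1 | in ⊥ | out ⊥ | ==
  [3] u=2 | in 3 | out 1 | prev ⊥ | push {1}
  [4] u=3 | in ⊥ | out ⊥ | ==
  [5] u=4 | in 3 | out 0 | prev ⊥ | push {0,2}
  [6] u=5 | in ⊤ | out ⊤ | prev ⊥ | push {3,4}
  [7] u=6 | in ⊥ | out 3 | ==
  [8] u=1 | in 1 | out 3 | prev ⊥ | push {6}
  [9] u=0 | in ⊤ | out ⊤ | prev 2 | push {}
  [10] u=2 | in ⊤ | out ⊤ | prev 1 | push {1,5}
  [11] u=3 | in ⊤ | out ⊤ | prev ⊥ | push {}
  [12] u=4 | in ⊤ | out ⊤ | prev 0 | push {0,2}
  [13] u=6 | in ⊤ | out ⊤ | prev 3 | push {4}
  [14] u=1 | in ⊤ | out ⊤ | prev 3 | push {6}
  [15] u=5 | in ⊤ | out ⊤ | ==
  [16] u=0 | in ⊤ | out ⊤ | ==
  [17] u=2 | in ⊤ | out ⊤ | ==
  [18] u=4 | in ⊤ | out ⊤ | ==
  [19] u=6 | in ⊤ | out ⊤ | ==

Converged values:
  [0] ⊤
  [1] ⊤
  [2] ⊤
  [3] ⊤
  [4] ⊤
  [5] ⊤
  [6] ⊤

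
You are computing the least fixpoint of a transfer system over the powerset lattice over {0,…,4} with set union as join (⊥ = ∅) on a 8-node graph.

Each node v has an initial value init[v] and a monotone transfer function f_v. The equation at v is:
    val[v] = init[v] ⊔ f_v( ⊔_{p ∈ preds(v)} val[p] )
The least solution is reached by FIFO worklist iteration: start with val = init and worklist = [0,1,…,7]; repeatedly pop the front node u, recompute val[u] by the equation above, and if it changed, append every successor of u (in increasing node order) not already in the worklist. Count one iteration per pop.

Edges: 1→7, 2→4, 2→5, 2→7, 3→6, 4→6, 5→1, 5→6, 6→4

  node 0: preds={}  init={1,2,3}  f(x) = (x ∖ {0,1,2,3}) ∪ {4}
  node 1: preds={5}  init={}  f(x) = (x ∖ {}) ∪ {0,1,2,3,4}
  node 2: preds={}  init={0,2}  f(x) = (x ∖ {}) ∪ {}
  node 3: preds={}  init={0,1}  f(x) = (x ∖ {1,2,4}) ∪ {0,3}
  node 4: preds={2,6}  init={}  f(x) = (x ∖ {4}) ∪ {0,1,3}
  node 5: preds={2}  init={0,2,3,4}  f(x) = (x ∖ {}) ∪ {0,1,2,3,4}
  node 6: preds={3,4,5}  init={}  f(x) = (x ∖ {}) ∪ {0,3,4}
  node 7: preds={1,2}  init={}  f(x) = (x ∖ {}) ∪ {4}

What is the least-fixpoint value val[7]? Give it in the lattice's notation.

{0,1,2,3,4}

Iteration log — 10 steps:
  step 1. node 0  ⊔preds={}  new={1,2,3,4}  old={1,2,3}  +wl: 
  step 2. node 1  ⊔preds={0,2,3,4}  new={0,1,2,3,4}  old={}  +wl: 
  step 3. node 2  ⊔preds={}  new={0,2}  stable
  step 4. node 3  ⊔preds={}  new={0,1,3}  old={0,1}  +wl: 
  step 5. node 4  ⊔preds={0,2}  new={0,1,2,3}  old={}  +wl: 
  step 6. node 5  ⊔preds={0,2}  new={0,1,2,3,4}  old={0,2,3,4}  +wl: 1
  step 7. node 6  ⊔preds={0,1,2,3,4}  new={0,1,2,3,4}  old={}  +wl: 4
  step 8. node 7  ⊔preds={0,1,2,3,4}  new={0,1,2,3,4}  old={}  +wl: 
  step 9. node 1  ⊔preds={0,1,2,3,4}  new={0,1,2,3,4}  stable
  step 10. node 4  ⊔preds={0,1,2,3,4}  new={0,1,2,3}  stable

Least fixpoint reached:
  node 0: {1,2,3,4}
  node 1: {0,1,2,3,4}
  node 2: {0,2}
  node 3: {0,1,3}
  node 4: {0,1,2,3}
  node 5: {0,1,2,3,4}
  node 6: {0,1,2,3,4}
  node 7: {0,1,2,3,4}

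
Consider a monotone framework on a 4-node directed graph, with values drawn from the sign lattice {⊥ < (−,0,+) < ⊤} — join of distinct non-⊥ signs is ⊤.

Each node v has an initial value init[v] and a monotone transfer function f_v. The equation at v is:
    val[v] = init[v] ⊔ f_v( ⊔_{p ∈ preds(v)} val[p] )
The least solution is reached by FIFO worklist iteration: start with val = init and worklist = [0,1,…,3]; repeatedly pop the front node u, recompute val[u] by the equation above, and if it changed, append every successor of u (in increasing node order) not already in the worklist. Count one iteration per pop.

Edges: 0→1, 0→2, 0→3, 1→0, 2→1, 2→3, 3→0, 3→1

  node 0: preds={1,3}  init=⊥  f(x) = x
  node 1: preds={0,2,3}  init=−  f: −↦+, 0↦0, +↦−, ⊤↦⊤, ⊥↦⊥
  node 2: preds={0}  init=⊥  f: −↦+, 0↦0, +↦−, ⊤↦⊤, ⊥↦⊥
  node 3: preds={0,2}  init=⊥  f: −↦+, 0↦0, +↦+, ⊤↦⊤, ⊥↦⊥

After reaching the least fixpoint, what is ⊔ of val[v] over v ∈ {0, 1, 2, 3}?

Worklist (9 pops):
  #1 pop 0: in=− → − (was ⊥); enqueue []
  #2 pop 1: in=− → ⊤ (was −); enqueue [0]
  #3 pop 2: in=− → + (was ⊥); enqueue [1]
  #4 pop 3: in=⊤ → ⊤ (was ⊥); enqueue []
  #5 pop 0: in=⊤ → ⊤ (was −); enqueue [2,3]
  #6 pop 1: in=⊤ → ⊤ (no change)
  #7 pop 2: in=⊤ → ⊤ (was +); enqueue [1]
  #8 pop 3: in=⊤ → ⊤ (no change)
  #9 pop 1: in=⊤ → ⊤ (no change)

Fixpoint:
  val[0] = ⊤
  val[1] = ⊤
  val[2] = ⊤
  val[3] = ⊤

⊤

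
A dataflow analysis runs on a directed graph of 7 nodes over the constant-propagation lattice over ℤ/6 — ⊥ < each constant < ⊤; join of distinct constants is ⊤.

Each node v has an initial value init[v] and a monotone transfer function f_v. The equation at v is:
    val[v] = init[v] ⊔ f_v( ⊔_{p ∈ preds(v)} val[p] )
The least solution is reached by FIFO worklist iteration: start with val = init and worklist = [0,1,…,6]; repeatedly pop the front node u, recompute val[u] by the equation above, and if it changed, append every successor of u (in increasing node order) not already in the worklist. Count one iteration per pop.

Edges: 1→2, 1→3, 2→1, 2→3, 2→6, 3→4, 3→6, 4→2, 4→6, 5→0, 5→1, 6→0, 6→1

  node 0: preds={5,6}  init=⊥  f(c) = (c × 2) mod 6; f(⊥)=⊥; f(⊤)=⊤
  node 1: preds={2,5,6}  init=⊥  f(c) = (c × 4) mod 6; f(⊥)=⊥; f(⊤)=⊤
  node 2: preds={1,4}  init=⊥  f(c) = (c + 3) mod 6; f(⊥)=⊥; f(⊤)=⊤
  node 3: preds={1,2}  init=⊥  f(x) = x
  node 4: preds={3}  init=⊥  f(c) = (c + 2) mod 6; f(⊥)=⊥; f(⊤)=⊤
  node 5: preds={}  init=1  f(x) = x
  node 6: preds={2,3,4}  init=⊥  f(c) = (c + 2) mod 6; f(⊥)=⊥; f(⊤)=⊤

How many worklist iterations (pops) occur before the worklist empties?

13

Trace (13 dequeues):
  [1] u=0 | in 1 | out 2 | prev ⊥ | push {}
  [2] u=1 | in 1 | out 4 | prev ⊥ | push {}
  [3] u=2 | in 4 | out 1 | prev ⊥ | push {1}
  [4] u=3 | in ⊤ | out ⊤ | prev ⊥ | push {}
  [5] u=4 | in ⊤ | out ⊤ | prev ⊥ | push {2}
  [6] u=5 | in ⊥ | out 1 | ==
  [7] u=6 | in ⊤ | out ⊤ | prev ⊥ | push {0}
  [8] u=1 | in ⊤ | out ⊤ | prev 4 | push {3}
  [9] u=2 | in ⊤ | out ⊤ | prev 1 | push {1,6}
  [10] u=0 | in ⊤ | out ⊤ | prev 2 | push {}
  [11] u=3 | in ⊤ | out ⊤ | ==
  [12] u=1 | in ⊤ | out ⊤ | ==
  [13] u=6 | in ⊤ | out ⊤ | ==

Converged values:
  [0] ⊤
  [1] ⊤
  [2] ⊤
  [3] ⊤
  [4] ⊤
  [5] 1
  [6] ⊤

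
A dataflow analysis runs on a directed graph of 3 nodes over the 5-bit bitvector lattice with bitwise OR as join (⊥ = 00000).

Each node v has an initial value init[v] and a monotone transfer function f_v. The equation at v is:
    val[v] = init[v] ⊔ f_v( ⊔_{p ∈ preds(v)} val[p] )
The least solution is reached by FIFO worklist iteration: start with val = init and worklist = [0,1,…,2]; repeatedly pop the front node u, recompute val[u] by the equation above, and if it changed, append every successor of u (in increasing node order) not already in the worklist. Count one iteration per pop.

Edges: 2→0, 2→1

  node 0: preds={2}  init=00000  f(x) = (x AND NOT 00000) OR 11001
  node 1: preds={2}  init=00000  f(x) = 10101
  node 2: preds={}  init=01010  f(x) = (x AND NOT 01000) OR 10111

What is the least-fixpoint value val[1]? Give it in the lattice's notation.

Trace (5 dequeues):
  [1] u=0 | in 01010 | out 11011 | prev 00000 | push {}
  [2] u=1 | in 01010 | out 10101 | prev 00000 | push {}
  [3] u=2 | in 00000 | out 11111 | prev 01010 | push {0,1}
  [4] u=0 | in 11111 | out 11111 | prev 11011 | push {}
  [5] u=1 | in 11111 | out 10101 | ==

Converged values:
  [0] 11111
  [1] 10101
  [2] 11111

10101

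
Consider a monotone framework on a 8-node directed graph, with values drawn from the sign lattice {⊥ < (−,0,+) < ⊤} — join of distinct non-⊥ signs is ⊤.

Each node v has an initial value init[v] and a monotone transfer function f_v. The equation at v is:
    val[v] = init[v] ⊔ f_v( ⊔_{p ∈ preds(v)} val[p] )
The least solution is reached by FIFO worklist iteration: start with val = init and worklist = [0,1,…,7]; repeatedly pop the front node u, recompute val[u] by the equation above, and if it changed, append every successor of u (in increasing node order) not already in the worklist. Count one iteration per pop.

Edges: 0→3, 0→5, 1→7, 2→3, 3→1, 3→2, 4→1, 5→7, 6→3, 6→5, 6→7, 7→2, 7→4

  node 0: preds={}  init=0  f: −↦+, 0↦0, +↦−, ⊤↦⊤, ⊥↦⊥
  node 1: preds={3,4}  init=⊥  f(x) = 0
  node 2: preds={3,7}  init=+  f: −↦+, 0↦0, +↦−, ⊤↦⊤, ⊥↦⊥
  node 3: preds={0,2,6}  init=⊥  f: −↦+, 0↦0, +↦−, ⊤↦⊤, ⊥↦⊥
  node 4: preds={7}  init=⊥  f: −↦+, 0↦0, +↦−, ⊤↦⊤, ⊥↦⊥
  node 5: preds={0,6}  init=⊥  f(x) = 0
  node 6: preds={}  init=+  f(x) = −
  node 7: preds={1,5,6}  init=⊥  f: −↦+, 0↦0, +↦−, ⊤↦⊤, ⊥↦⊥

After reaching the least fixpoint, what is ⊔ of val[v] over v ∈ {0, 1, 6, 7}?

⊤

Worklist (14 pops):
  #1 pop 0: in=⊥ → 0 (no change)
  #2 pop 1: in=⊥ → 0 (was ⊥); enqueue []
  #3 pop 2: in=⊥ → + (no change)
  #4 pop 3: in=⊤ → ⊤ (was ⊥); enqueue [1,2]
  #5 pop 4: in=⊥ → ⊥ (no change)
  #6 pop 5: in=⊤ → 0 (was ⊥); enqueue []
  #7 pop 6: in=⊥ → ⊤ (was +); enqueue [3,5]
  #8 pop 7: in=⊤ → ⊤ (was ⊥); enqueue [4]
  #9 pop 1: in=⊤ → 0 (no change)
  #10 pop 2: in=⊤ → ⊤ (was +); enqueue []
  #11 pop 3: in=⊤ → ⊤ (no change)
  #12 pop 5: in=⊤ → 0 (no change)
  #13 pop 4: in=⊤ → ⊤ (was ⊥); enqueue [1]
  #14 pop 1: in=⊤ → 0 (no change)

Fixpoint:
  val[0] = 0
  val[1] = 0
  val[2] = ⊤
  val[3] = ⊤
  val[4] = ⊤
  val[5] = 0
  val[6] = ⊤
  val[7] = ⊤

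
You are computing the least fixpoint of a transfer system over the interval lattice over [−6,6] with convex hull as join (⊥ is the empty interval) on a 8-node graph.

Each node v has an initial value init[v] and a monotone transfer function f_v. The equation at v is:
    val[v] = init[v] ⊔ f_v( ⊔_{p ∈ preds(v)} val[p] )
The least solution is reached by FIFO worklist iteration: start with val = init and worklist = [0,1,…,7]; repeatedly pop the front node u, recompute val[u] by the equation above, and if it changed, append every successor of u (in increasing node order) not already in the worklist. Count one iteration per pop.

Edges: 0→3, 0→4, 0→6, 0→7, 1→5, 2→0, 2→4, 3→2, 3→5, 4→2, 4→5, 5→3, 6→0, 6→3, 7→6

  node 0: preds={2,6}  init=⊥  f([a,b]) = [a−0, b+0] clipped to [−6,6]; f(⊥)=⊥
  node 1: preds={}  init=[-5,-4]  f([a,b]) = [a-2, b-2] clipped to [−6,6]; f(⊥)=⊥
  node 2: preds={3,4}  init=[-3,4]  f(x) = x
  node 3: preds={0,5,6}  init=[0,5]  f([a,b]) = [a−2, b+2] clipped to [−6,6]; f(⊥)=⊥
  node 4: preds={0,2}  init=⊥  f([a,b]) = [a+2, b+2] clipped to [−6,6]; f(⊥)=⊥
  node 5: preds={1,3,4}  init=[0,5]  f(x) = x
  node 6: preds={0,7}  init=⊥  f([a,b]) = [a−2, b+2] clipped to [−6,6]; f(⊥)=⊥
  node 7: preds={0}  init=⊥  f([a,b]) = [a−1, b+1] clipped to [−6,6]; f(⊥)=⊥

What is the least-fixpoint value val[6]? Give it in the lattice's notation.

Iteration log — 24 steps:
  step 1. node 0  ⊔preds=[-3,4]  new=[-3,4]  old=⊥  +wl: 
  step 2. node 1  ⊔preds=⊥  new=[-5,-4]  stable
  step 3. node 2  ⊔preds=[0,5]  new=[-3,5]  old=[-3,4]  +wl: 0
  step 4. node 3  ⊔preds=[-3,5]  new=[-5,6]  old=[0,5]  +wl: 2
  step 5. node 4  ⊔preds=[-3,5]  new=[-1,6]  old=⊥  +wl: 
  step 6. node 5  ⊔preds=[-5,6]  new=[-5,6]  old=[0,5]  +wl: 3
  step 7. node 6  ⊔preds=[-3,4]  new=[-5,6]  old=⊥  +wl: 
  step 8. node 7  ⊔preds=[-3,4]  new=[-4,5]  old=⊥  +wl: 6
  step 9. node 0  ⊔preds=[-5,6]  new=[-5,6]  old=[-3,4]  +wl: 4,7
  step 10. node 2  ⊔preds=[-5,6]  new=[-5,6]  old=[-3,5]  +wl: 0
  step 11. node 3  ⊔preds=[-5,6]  new=[-6,6]  old=[-5,6]  +wl: 2,5
  step 12. node 6  ⊔preds=[-5,6]  new=[-6,6]  old=[-5,6]  +wl: 3
  step 13. node 4  ⊔preds=[-5,6]  new=[-3,6]  old=[-1,6]  +wl: 
  step 14. node 7  ⊔preds=[-5,6]  new=[-6,6]  old=[-4,5]  +wl: 6
  step 15. node 0  ⊔preds=[-6,6]  new=[-6,6]  old=[-5,6]  +wl: 4,7
  step 16. node 2  ⊔preds=[-6,6]  new=[-6,6]  old=[-5,6]  +wl: 0
  step 17. node 5  ⊔preds=[-6,6]  new=[-6,6]  old=[-5,6]  +wl: 
  step 18. node 3  ⊔preds=[-6,6]  new=[-6,6]  stable
  step 19. node 6  ⊔preds=[-6,6]  new=[-6,6]  stable
  step 20. node 4  ⊔preds=[-6,6]  new=[-4,6]  old=[-3,6]  +wl: 2,5
  step 21. node 7  ⊔preds=[-6,6]  new=[-6,6]  stable
  step 22. node 0  ⊔preds=[-6,6]  new=[-6,6]  stable
  step 23. node 2  ⊔preds=[-6,6]  new=[-6,6]  stable
  step 24. node 5  ⊔preds=[-6,6]  new=[-6,6]  stable

Least fixpoint reached:
  node 0: [-6,6]
  node 1: [-5,-4]
  node 2: [-6,6]
  node 3: [-6,6]
  node 4: [-4,6]
  node 5: [-6,6]
  node 6: [-6,6]
  node 7: [-6,6]

[-6,6]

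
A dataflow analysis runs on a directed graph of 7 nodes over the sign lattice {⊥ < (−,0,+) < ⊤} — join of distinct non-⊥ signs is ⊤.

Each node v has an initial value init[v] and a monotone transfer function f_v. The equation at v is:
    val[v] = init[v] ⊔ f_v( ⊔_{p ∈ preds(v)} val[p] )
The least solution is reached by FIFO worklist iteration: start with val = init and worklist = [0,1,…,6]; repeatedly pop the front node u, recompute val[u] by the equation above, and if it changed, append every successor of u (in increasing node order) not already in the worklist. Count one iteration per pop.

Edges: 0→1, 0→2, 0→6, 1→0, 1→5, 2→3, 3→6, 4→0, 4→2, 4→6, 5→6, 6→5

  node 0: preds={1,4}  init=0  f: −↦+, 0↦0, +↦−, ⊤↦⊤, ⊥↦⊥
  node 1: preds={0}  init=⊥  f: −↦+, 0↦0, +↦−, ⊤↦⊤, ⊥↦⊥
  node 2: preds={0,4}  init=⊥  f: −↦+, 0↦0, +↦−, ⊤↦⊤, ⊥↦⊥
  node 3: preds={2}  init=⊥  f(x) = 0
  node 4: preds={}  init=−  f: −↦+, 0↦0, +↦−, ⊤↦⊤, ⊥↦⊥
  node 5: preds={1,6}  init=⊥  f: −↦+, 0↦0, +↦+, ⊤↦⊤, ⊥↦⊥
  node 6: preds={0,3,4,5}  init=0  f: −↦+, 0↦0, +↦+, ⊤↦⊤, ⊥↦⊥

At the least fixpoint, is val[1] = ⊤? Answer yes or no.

Iteration log — 9 steps:
  step 1. node 0  ⊔preds=−  new=⊤  old=0  +wl: 
  step 2. node 1  ⊔preds=⊤  new=⊤  old=⊥  +wl: 0
  step 3. node 2  ⊔preds=⊤  new=⊤  old=⊥  +wl: 
  step 4. node 3  ⊔preds=⊤  new=0  old=⊥  +wl: 
  step 5. node 4  ⊔preds=⊥  new=−  stable
  step 6. node 5  ⊔preds=⊤  new=⊤  old=⊥  +wl: 
  step 7. node 6  ⊔preds=⊤  new=⊤  old=0  +wl: 5
  step 8. node 0  ⊔preds=⊤  new=⊤  stable
  step 9. node 5  ⊔preds=⊤  new=⊤  stable

Least fixpoint reached:
  node 0: ⊤
  node 1: ⊤
  node 2: ⊤
  node 3: 0
  node 4: −
  node 5: ⊤
  node 6: ⊤

yes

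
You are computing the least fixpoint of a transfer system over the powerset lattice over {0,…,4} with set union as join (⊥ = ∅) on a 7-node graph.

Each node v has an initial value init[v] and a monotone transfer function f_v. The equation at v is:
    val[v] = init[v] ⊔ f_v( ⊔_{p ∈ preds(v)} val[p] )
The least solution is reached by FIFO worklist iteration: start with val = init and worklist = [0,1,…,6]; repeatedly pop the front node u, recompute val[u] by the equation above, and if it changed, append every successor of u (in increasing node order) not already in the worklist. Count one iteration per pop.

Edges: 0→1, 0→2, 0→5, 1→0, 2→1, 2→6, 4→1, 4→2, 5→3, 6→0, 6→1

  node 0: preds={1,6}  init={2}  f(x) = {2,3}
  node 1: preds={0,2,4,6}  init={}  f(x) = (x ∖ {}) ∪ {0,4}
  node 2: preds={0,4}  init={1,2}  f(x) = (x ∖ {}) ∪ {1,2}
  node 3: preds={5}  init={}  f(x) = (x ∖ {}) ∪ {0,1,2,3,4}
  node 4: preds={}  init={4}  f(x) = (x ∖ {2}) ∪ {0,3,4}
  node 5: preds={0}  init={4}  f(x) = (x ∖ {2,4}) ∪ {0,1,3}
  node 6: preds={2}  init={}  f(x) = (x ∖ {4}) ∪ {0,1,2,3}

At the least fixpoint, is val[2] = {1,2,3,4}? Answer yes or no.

no

Trace (13 dequeues):
  [1] u=0 | in {} | out {2,3} | prev {2} | push {}
  [2] u=1 | in {1,2,3,4} | out {0,1,2,3,4} | prev {} | push {0}
  [3] u=2 | in {2,3,4} | out {1,2,3,4} | prev {1,2} | push {1}
  [4] u=3 | in {4} | out {0,1,2,3,4} | prev {} | push {}
  [5] u=4 | in {} | out {0,3,4} | prev {4} | push {2}
  [6] u=5 | in {2,3} | out {0,1,3,4} | prev {4} | push {3}
  [7] u=6 | in {1,2,3,4} | out {0,1,2,3} | prev {} | push {}
  [8] u=0 | in {0,1,2,3,4} | out {2,3} | ==
  [9] u=1 | in {0,1,2,3,4} | out {0,1,2,3,4} | ==
  [10] u=2 | in {0,2,3,4} | out {0,1,2,3,4} | prev {1,2,3,4} | push {1,6}
  [11] u=3 | in {0,1,3,4} | out {0,1,2,3,4} | ==
  [12] u=1 | in {0,1,2,3,4} | out {0,1,2,3,4} | ==
  [13] u=6 | in {0,1,2,3,4} | out {0,1,2,3} | ==

Converged values:
  [0] {2,3}
  [1] {0,1,2,3,4}
  [2] {0,1,2,3,4}
  [3] {0,1,2,3,4}
  [4] {0,3,4}
  [5] {0,1,3,4}
  [6] {0,1,2,3}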